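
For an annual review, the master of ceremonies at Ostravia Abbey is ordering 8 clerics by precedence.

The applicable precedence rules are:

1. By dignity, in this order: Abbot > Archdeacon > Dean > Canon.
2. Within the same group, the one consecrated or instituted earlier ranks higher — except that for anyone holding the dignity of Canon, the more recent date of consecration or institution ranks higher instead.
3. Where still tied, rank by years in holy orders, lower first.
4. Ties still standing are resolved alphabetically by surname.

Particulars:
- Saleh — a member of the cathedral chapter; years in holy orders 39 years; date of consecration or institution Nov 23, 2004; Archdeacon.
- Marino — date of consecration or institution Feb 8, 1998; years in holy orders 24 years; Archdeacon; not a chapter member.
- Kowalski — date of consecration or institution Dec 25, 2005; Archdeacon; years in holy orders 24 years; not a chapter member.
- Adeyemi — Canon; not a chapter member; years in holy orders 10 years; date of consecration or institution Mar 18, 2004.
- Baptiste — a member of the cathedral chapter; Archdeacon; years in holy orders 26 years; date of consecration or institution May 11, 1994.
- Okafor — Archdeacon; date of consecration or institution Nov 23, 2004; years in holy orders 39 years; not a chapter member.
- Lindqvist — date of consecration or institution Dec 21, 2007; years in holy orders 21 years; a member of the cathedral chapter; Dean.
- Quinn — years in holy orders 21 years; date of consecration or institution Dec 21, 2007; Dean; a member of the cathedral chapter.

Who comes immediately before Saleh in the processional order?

Okafor

By dignity: Baptiste, Marino, Okafor, Saleh and Kowalski (Archdeacon); then Lindqvist and Quinn (Dean); then Adeyemi (Canon).
Among Baptiste, Marino, Okafor, Saleh and Kowalski, by date of consecration or institution (earlier first): Baptiste (May 11, 1994) before Marino (Feb 8, 1998) before Okafor and Saleh (Nov 23, 2004) before Kowalski (Dec 25, 2005).
Okafor and Saleh both have years in holy orders 39 years, so the next rule applies.
Among Okafor and Saleh, alphabetically by surname: Okafor before Saleh.
Lindqvist and Quinn both have date of consecration or institution Dec 21, 2007, so the next rule applies.
Lindqvist and Quinn both have years in holy orders 21 years, so the next rule applies.
Among Lindqvist and Quinn, alphabetically by surname: Lindqvist before Quinn.
Order: Baptiste, Marino, Okafor, Saleh, Kowalski, Lindqvist, Quinn, Adeyemi.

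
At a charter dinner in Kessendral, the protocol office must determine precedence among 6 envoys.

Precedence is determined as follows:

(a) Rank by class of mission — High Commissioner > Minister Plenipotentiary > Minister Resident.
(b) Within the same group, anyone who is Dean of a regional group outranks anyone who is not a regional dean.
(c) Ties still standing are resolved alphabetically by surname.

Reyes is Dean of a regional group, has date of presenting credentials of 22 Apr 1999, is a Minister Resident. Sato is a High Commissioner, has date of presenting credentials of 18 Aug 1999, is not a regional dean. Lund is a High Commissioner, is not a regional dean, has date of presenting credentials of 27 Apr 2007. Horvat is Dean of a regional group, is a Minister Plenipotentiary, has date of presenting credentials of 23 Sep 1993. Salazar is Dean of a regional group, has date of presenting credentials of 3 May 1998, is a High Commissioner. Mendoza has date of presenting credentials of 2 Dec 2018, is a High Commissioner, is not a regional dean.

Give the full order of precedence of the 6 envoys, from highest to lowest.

Salazar, Lund, Mendoza, Sato, Horvat, Reyes

By class of mission: Salazar, Lund, Mendoza and Sato (High Commissioner); then Horvat (Minister Plenipotentiary); then Reyes (Minister Resident).
Among Salazar, Lund, Mendoza and Sato, Dean of a regional group before not a regional dean: Salazar (Dean of a regional group) before Lund, Mendoza and Sato (not a regional dean).
Among Lund, Mendoza and Sato, alphabetically by surname: Lund before Mendoza before Sato.
Full order: Salazar, Lund, Mendoza, Sato, Horvat, Reyes.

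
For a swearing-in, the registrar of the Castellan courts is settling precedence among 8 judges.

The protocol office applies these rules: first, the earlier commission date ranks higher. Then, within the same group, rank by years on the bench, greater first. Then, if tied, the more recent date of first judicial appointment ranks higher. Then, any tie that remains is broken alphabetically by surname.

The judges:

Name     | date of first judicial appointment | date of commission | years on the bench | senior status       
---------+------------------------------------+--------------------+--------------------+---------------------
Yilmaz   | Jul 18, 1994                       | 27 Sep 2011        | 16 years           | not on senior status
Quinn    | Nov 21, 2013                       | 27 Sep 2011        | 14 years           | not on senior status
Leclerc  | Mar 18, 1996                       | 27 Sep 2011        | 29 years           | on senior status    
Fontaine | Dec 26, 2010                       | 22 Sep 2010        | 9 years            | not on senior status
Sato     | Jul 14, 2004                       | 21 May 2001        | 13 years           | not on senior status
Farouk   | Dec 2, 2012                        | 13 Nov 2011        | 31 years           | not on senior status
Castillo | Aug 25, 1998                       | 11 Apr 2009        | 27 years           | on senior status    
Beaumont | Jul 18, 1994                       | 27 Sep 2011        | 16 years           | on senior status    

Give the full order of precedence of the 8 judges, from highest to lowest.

By date of commission (earlier first): Sato (21 May 2001); then Castillo (11 Apr 2009); then Fontaine (22 Sep 2010); then Leclerc, Beaumont, Yilmaz and Quinn (each 27 Sep 2011); then Farouk (13 Nov 2011).
Among Leclerc, Beaumont, Yilmaz and Quinn, by years on the bench (higher first): Leclerc (29 years) before Beaumont and Yilmaz (16 years) before Quinn (14 years).
Beaumont and Yilmaz both have date of first judicial appointment Jul 18, 1994, so the next rule applies.
Among Beaumont and Yilmaz, alphabetically by surname: Beaumont before Yilmaz.
Full order: Sato, Castillo, Fontaine, Leclerc, Beaumont, Yilmaz, Quinn, Farouk.

Sato, Castillo, Fontaine, Leclerc, Beaumont, Yilmaz, Quinn, Farouk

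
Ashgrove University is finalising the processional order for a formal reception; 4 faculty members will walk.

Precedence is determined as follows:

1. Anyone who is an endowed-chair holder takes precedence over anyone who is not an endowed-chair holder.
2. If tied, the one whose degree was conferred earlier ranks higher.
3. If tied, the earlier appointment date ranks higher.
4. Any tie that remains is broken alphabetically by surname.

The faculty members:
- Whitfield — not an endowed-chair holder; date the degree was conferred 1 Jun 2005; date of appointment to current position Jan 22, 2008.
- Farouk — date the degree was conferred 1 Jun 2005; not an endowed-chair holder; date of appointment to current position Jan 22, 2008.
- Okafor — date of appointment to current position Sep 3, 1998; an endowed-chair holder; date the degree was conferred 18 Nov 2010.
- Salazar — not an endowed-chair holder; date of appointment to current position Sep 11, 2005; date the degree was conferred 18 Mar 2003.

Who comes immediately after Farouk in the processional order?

By the first rule: Okafor (an endowed-chair holder); then Salazar, Farouk and Whitfield (each not an endowed-chair holder).
Among Salazar, Farouk and Whitfield, by date the degree was conferred (earlier first): Salazar (18 Mar 2003) before Farouk and Whitfield (1 Jun 2005).
Farouk and Whitfield both have date of appointment to current position Jan 22, 2008, so the next rule applies.
Among Farouk and Whitfield, alphabetically by surname: Farouk before Whitfield.
Order: Okafor, Salazar, Farouk, Whitfield.

Whitfield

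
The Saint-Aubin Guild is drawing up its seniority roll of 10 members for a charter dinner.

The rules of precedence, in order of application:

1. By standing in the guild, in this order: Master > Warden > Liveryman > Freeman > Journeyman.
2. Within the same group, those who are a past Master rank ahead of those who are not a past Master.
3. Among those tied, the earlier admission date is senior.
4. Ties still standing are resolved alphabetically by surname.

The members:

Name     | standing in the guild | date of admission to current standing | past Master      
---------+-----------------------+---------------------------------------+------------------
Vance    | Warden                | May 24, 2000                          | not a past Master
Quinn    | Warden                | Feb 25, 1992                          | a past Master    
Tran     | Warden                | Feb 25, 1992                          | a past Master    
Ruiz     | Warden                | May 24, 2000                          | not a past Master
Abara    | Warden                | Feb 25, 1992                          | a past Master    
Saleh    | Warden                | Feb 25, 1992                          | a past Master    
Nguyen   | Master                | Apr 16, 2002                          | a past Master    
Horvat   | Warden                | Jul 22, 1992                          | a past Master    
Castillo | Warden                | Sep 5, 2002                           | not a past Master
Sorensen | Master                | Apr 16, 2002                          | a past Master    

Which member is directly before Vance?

By standing in the guild: Nguyen and Sorensen (Master); then Abara, Quinn, Saleh, Tran, Horvat, Ruiz, Vance and Castillo (Warden).
Nguyen and Sorensen are each a past Master, so the next rule applies.
Nguyen and Sorensen both have date of admission to current standing Apr 16, 2002, so the next rule applies.
Among Nguyen and Sorensen, alphabetically by surname: Nguyen before Sorensen.
Among Abara, Quinn, Saleh, Tran, Horvat, Ruiz, Vance and Castillo, a past Master before not a past Master: Abara, Quinn, Saleh, Tran and Horvat (a past Master) before Ruiz, Vance and Castillo (not a past Master).
Among Abara, Quinn, Saleh, Tran and Horvat, by date of admission to current standing (earlier first): Abara, Quinn, Saleh and Tran (Feb 25, 1992) before Horvat (Jul 22, 1992).
Among Abara, Quinn, Saleh and Tran, alphabetically by surname: Abara before Quinn before Saleh before Tran.
Among Ruiz, Vance and Castillo, by date of admission to current standing (earlier first): Ruiz and Vance (May 24, 2000) before Castillo (Sep 5, 2002).
Among Ruiz and Vance, alphabetically by surname: Ruiz before Vance.
Order: Nguyen, Sorensen, Abara, Quinn, Saleh, Tran, Horvat, Ruiz, Vance, Castillo.

Ruiz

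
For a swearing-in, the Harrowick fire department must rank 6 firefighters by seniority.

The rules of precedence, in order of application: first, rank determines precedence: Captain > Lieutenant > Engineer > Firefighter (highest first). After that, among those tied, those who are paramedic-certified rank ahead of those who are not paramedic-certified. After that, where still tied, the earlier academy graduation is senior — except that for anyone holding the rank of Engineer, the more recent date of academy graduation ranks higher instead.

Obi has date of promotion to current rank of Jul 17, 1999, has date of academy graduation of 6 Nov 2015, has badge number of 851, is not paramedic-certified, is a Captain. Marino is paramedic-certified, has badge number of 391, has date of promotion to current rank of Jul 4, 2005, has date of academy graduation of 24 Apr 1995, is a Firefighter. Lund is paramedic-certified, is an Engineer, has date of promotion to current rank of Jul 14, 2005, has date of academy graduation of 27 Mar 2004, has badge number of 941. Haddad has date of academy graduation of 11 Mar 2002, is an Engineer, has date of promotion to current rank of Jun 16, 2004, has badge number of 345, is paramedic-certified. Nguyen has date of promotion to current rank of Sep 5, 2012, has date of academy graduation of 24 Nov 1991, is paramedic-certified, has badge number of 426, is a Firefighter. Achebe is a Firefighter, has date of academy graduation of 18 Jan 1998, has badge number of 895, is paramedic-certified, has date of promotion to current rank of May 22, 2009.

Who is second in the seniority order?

Lund

By rank: Obi (Captain); then Lund and Haddad (Engineer); then Nguyen, Marino and Achebe (Firefighter).
Lund and Haddad are each paramedic-certified, so the next rule applies.
Among Lund and Haddad, by date of academy graduation (later first) (reversed rule for this group): Lund (27 Mar 2004) before Haddad (11 Mar 2002).
Nguyen, Marino and Achebe are each paramedic-certified, so the next rule applies.
Among Nguyen, Marino and Achebe, by date of academy graduation (earlier first): Nguyen (24 Nov 1991) before Marino (24 Apr 1995) before Achebe (18 Jan 1998).
Order: Obi, Lund, Haddad, Nguyen, Marino, Achebe.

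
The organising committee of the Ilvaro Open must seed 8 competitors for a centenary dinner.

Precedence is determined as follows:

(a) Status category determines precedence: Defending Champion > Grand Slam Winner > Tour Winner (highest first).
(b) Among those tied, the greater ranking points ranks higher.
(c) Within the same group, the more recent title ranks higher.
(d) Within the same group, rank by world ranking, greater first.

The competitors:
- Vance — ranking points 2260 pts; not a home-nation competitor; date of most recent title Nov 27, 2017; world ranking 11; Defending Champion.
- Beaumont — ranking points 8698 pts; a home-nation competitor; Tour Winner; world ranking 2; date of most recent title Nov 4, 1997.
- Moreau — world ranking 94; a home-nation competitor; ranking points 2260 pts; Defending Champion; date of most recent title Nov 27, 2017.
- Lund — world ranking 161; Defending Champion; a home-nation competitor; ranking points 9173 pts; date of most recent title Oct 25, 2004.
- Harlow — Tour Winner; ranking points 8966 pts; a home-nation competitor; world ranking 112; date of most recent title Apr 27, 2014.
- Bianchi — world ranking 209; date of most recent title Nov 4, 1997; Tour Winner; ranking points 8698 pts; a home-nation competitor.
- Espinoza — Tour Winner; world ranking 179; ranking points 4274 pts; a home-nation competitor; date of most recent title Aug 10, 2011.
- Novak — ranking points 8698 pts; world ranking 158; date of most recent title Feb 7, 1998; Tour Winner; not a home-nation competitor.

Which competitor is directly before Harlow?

Vance

By status category: Lund, Moreau and Vance (Defending Champion); then Harlow, Novak, Bianchi, Beaumont and Espinoza (Tour Winner).
Among Lund, Moreau and Vance, by ranking points (higher first): Lund (9173 pts) before Moreau and Vance (2260 pts).
Moreau and Vance both have date of most recent title Nov 27, 2017, so the next rule applies.
Among Moreau and Vance, by world ranking (higher first): Moreau (94) before Vance (11).
Among Harlow, Novak, Bianchi, Beaumont and Espinoza, by ranking points (higher first): Harlow (8966 pts) before Novak, Bianchi and Beaumont (8698 pts) before Espinoza (4274 pts).
Among Novak, Bianchi and Beaumont, by date of most recent title (later first): Novak (Feb 7, 1998) before Bianchi and Beaumont (Nov 4, 1997).
Among Bianchi and Beaumont, by world ranking (higher first): Bianchi (209) before Beaumont (2).
Order: Lund, Moreau, Vance, Harlow, Novak, Bianchi, Beaumont, Espinoza.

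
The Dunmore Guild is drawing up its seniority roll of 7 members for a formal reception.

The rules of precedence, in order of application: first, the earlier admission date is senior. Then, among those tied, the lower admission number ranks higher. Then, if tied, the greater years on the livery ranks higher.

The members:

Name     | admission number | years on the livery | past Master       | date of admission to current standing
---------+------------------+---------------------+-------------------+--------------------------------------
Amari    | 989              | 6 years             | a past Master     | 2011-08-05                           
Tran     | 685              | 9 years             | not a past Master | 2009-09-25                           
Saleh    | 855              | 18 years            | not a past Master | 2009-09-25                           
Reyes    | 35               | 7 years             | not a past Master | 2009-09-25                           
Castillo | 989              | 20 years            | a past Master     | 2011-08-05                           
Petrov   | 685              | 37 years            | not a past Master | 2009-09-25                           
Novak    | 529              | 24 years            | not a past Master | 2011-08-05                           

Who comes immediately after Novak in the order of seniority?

By date of admission to current standing (earlier first): Reyes, Petrov, Tran and Saleh (each 2009-09-25); then Novak, Castillo and Amari (each 2011-08-05).
Among Reyes, Petrov, Tran and Saleh, by admission number (lower first): Reyes (35) before Petrov and Tran (685) before Saleh (855).
Among Petrov and Tran, by years on the livery (higher first): Petrov (37 years) before Tran (9 years).
Among Novak, Castillo and Amari, by admission number (lower first): Novak (529) before Castillo and Amari (989).
Among Castillo and Amari, by years on the livery (higher first): Castillo (20 years) before Amari (6 years).
Order: Reyes, Petrov, Tran, Saleh, Novak, Castillo, Amari.

Castillo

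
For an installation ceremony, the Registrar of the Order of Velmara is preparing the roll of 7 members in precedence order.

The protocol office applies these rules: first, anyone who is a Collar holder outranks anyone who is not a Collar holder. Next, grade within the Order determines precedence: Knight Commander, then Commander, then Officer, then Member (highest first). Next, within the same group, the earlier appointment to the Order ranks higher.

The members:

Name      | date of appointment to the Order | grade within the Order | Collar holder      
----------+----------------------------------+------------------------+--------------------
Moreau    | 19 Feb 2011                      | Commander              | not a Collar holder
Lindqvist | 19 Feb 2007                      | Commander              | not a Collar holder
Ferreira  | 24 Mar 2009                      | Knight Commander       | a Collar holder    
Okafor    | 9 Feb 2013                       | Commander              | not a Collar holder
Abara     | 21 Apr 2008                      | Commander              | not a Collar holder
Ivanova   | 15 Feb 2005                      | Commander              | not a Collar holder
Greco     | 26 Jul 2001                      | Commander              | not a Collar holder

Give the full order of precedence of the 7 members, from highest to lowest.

By the first rule: Ferreira (a Collar holder); then Greco, Ivanova, Lindqvist, Abara, Moreau and Okafor (each not a Collar holder).
Greco, Ivanova, Lindqvist, Abara, Moreau and Okafor are each Commander, so the next rule applies.
Among Greco, Ivanova, Lindqvist, Abara, Moreau and Okafor, by date of appointment to the Order (earlier first): Greco (26 Jul 2001) before Ivanova (15 Feb 2005) before Lindqvist (19 Feb 2007) before Abara (21 Apr 2008) before Moreau (19 Feb 2011) before Okafor (9 Feb 2013).
Full order: Ferreira, Greco, Ivanova, Lindqvist, Abara, Moreau, Okafor.

Ferreira, Greco, Ivanova, Lindqvist, Abara, Moreau, Okafor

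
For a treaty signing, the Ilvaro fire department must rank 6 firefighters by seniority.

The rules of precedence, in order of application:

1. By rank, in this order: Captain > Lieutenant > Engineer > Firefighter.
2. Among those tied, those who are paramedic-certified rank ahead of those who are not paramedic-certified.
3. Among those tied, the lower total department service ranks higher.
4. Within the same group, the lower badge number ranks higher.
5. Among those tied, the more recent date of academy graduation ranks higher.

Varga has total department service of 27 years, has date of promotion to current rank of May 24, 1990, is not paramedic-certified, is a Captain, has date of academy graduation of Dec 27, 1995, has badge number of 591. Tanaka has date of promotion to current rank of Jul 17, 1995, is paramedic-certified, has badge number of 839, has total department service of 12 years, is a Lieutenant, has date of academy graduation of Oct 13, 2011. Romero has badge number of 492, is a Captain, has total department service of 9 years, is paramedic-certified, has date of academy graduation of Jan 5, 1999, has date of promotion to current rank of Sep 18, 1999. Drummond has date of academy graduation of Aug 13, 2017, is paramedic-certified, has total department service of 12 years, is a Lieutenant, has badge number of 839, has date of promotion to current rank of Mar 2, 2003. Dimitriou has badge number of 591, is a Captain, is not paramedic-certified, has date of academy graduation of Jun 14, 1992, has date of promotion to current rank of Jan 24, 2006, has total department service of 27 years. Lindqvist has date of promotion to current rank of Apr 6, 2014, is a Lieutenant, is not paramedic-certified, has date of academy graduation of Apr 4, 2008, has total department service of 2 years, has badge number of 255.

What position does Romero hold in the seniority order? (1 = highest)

By rank: Romero, Varga and Dimitriou (Captain); then Drummond, Tanaka and Lindqvist (Lieutenant).
Among Romero, Varga and Dimitriou, paramedic-certified before not paramedic-certified: Romero (paramedic-certified) before Varga and Dimitriou (not paramedic-certified).
Varga and Dimitriou both have total department service 27 years, so the next rule applies.
Varga and Dimitriou both have badge number 591, so the next rule applies.
Among Varga and Dimitriou, by date of academy graduation (later first): Varga (Dec 27, 1995) before Dimitriou (Jun 14, 1992).
Among Drummond, Tanaka and Lindqvist, paramedic-certified before not paramedic-certified: Drummond and Tanaka (paramedic-certified) before Lindqvist (not paramedic-certified).
Drummond and Tanaka both have total department service 12 years, so the next rule applies.
Drummond and Tanaka both have badge number 839, so the next rule applies.
Among Drummond and Tanaka, by date of academy graduation (later first): Drummond (Aug 13, 2017) before Tanaka (Oct 13, 2011).
Order: Romero, Varga, Dimitriou, Drummond, Tanaka, Lindqvist. So position 1.

1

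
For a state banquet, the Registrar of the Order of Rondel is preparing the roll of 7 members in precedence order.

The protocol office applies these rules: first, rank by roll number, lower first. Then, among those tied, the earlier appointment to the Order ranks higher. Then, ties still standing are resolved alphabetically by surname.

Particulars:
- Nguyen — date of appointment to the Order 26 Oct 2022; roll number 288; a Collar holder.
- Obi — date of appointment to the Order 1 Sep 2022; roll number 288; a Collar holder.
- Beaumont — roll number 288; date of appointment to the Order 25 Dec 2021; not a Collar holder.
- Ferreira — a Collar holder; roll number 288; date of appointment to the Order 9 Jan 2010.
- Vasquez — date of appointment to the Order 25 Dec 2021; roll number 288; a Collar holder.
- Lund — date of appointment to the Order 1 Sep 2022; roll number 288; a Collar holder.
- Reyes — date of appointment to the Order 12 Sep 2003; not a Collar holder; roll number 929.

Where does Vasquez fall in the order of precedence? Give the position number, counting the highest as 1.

3

By roll number (lower first): Ferreira, Beaumont, Vasquez, Lund, Obi and Nguyen (each 288); then Reyes (929).
Among Ferreira, Beaumont, Vasquez, Lund, Obi and Nguyen, by date of appointment to the Order (earlier first): Ferreira (9 Jan 2010) before Beaumont and Vasquez (25 Dec 2021) before Lund and Obi (1 Sep 2022) before Nguyen (26 Oct 2022).
Among Beaumont and Vasquez, alphabetically by surname: Beaumont before Vasquez.
Among Lund and Obi, alphabetically by surname: Lund before Obi.
Order: Ferreira, Beaumont, Vasquez, Lund, Obi, Nguyen, Reyes. So position 3.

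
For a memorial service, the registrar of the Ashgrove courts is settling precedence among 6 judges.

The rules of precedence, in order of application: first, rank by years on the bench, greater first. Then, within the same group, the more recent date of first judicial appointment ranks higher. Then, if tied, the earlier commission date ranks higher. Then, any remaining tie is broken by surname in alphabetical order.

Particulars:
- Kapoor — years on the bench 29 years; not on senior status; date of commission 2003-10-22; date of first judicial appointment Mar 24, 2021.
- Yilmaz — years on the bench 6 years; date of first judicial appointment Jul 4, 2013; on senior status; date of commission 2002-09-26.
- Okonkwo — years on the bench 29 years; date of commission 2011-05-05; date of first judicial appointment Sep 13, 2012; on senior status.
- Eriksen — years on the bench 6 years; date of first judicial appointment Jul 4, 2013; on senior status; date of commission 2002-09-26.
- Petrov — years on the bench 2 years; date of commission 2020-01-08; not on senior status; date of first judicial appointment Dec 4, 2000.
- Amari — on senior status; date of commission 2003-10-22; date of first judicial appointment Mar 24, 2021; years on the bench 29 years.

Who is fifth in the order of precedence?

Yilmaz

By years on the bench (higher first): Amari, Kapoor and Okonkwo (each 29 years); then Eriksen and Yilmaz (both 6 years); then Petrov (2 years).
Among Amari, Kapoor and Okonkwo, by date of first judicial appointment (later first): Amari and Kapoor (Mar 24, 2021) before Okonkwo (Sep 13, 2012).
Amari and Kapoor both have date of commission 2003-10-22, so the next rule applies.
Among Amari and Kapoor, alphabetically by surname: Amari before Kapoor.
Eriksen and Yilmaz both have date of first judicial appointment Jul 4, 2013, so the next rule applies.
Eriksen and Yilmaz both have date of commission 2002-09-26, so the next rule applies.
Among Eriksen and Yilmaz, alphabetically by surname: Eriksen before Yilmaz.
Order: Amari, Kapoor, Okonkwo, Eriksen, Yilmaz, Petrov.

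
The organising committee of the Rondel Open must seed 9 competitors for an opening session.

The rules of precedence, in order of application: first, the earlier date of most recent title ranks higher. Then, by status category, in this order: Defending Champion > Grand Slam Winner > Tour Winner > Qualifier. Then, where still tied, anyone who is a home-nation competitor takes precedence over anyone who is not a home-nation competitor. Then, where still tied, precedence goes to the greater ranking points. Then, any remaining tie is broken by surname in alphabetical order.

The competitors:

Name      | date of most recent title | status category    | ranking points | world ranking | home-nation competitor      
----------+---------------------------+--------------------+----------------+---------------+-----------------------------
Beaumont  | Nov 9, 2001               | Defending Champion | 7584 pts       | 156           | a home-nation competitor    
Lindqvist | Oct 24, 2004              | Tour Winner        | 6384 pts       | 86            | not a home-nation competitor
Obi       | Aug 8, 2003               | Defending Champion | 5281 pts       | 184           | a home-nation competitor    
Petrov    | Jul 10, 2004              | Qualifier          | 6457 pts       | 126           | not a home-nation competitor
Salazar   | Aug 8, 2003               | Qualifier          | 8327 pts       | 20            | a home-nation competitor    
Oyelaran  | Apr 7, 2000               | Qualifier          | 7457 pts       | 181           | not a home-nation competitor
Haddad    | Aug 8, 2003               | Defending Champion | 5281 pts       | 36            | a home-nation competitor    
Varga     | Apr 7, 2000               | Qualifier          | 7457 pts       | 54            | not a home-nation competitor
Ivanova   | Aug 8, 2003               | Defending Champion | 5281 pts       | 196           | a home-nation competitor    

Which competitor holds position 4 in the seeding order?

By date of most recent title (earlier first): Oyelaran and Varga (both Apr 7, 2000); then Beaumont (Nov 9, 2001); then Haddad, Ivanova, Obi and Salazar (each Aug 8, 2003); then Petrov (Jul 10, 2004); then Lindqvist (Oct 24, 2004).
Oyelaran and Varga are each Qualifier, so the next rule applies.
Oyelaran and Varga are each not a home-nation competitor, so the next rule applies.
Oyelaran and Varga both have ranking points 7457 pts, so the next rule applies.
Among Oyelaran and Varga, alphabetically by surname: Oyelaran before Varga.
Among Haddad, Ivanova, Obi and Salazar, by status category: Haddad, Ivanova and Obi (Defending Champion) before Salazar (Qualifier).
Haddad, Ivanova and Obi are each a home-nation competitor, so the next rule applies.
Haddad, Ivanova and Obi all have ranking points 5281 pts, so the next rule applies.
Among Haddad, Ivanova and Obi, alphabetically by surname: Haddad before Ivanova before Obi.
Order: Oyelaran, Varga, Beaumont, Haddad, Ivanova, Obi, Salazar, Petrov, Lindqvist.

Haddad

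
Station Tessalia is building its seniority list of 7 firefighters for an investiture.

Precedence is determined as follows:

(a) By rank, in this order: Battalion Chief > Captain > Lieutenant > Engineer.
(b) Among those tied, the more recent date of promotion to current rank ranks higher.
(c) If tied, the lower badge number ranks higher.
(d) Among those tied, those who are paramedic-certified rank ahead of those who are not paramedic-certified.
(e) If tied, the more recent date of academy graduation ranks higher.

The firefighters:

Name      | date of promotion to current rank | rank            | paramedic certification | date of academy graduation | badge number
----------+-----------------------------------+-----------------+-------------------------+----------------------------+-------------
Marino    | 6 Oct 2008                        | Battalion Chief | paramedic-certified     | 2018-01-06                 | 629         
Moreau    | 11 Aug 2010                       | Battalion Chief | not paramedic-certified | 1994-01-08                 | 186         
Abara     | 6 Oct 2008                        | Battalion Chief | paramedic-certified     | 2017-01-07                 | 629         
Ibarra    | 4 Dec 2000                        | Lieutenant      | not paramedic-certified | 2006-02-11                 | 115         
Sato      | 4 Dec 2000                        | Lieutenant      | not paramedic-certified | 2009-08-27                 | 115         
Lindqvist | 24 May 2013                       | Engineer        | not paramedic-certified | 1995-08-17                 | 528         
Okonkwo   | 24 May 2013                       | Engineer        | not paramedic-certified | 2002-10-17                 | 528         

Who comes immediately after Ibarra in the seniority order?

By rank: Moreau, Marino and Abara (Battalion Chief); then Sato and Ibarra (Lieutenant); then Okonkwo and Lindqvist (Engineer).
Among Moreau, Marino and Abara, by date of promotion to current rank (later first): Moreau (11 Aug 2010) before Marino and Abara (6 Oct 2008).
Marino and Abara both have badge number 629, so the next rule applies.
Marino and Abara are each paramedic-certified, so the next rule applies.
Among Marino and Abara, by date of academy graduation (later first): Marino (2018-01-06) before Abara (2017-01-07).
Sato and Ibarra both have date of promotion to current rank 4 Dec 2000, so the next rule applies.
Sato and Ibarra both have badge number 115, so the next rule applies.
Sato and Ibarra are each not paramedic-certified, so the next rule applies.
Among Sato and Ibarra, by date of academy graduation (later first): Sato (2009-08-27) before Ibarra (2006-02-11).
Okonkwo and Lindqvist both have date of promotion to current rank 24 May 2013, so the next rule applies.
Okonkwo and Lindqvist both have badge number 528, so the next rule applies.
Okonkwo and Lindqvist are each not paramedic-certified, so the next rule applies.
Among Okonkwo and Lindqvist, by date of academy graduation (later first): Okonkwo (2002-10-17) before Lindqvist (1995-08-17).
Order: Moreau, Marino, Abara, Sato, Ibarra, Okonkwo, Lindqvist.

Okonkwo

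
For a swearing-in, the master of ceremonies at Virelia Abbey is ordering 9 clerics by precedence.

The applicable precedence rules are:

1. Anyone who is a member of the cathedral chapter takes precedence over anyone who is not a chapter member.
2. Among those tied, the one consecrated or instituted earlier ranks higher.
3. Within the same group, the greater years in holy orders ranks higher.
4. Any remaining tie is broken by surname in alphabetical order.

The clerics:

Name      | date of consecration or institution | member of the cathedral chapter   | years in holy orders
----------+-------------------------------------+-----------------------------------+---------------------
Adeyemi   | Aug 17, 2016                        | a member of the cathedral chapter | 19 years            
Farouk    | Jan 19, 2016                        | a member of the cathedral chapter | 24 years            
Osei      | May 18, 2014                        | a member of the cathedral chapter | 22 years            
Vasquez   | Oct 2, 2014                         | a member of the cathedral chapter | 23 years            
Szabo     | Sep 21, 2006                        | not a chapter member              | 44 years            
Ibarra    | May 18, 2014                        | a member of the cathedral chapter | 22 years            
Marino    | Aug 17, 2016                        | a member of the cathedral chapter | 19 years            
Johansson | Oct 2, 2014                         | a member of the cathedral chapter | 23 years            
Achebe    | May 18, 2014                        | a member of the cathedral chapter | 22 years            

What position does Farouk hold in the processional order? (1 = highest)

6

By the first rule: Achebe, Ibarra, Osei, Johansson, Vasquez, Farouk, Adeyemi and Marino (each a member of the cathedral chapter); then Szabo (not a chapter member).
Among Achebe, Ibarra, Osei, Johansson, Vasquez, Farouk, Adeyemi and Marino, by date of consecration or institution (earlier first): Achebe, Ibarra and Osei (May 18, 2014) before Johansson and Vasquez (Oct 2, 2014) before Farouk (Jan 19, 2016) before Adeyemi and Marino (Aug 17, 2016).
Achebe, Ibarra and Osei all have years in holy orders 22 years, so the next rule applies.
Among Achebe, Ibarra and Osei, alphabetically by surname: Achebe before Ibarra before Osei.
Johansson and Vasquez both have years in holy orders 23 years, so the next rule applies.
Among Johansson and Vasquez, alphabetically by surname: Johansson before Vasquez.
Adeyemi and Marino both have years in holy orders 19 years, so the next rule applies.
Among Adeyemi and Marino, alphabetically by surname: Adeyemi before Marino.
Order: Achebe, Ibarra, Osei, Johansson, Vasquez, Farouk, Adeyemi, Marino, Szabo. So position 6.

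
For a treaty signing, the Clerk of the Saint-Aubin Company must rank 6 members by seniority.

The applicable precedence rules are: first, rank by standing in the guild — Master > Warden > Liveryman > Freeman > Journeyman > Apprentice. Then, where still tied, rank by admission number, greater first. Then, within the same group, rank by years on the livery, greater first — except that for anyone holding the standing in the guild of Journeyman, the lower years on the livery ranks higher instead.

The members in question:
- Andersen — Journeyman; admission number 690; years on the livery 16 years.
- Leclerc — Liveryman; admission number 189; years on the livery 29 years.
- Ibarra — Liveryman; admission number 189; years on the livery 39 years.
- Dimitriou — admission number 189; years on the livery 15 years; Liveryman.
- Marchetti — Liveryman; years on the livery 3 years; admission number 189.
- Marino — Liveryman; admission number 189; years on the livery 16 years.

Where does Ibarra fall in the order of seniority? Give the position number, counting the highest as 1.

By standing in the guild: Ibarra, Leclerc, Marino, Dimitriou and Marchetti (Liveryman); then Andersen (Journeyman).
Ibarra, Leclerc, Marino, Dimitriou and Marchetti all have admission number 189, so the next rule applies.
Among Ibarra, Leclerc, Marino, Dimitriou and Marchetti, by years on the livery (higher first): Ibarra (39 years) before Leclerc (29 years) before Marino (16 years) before Dimitriou (15 years) before Marchetti (3 years).
Order: Ibarra, Leclerc, Marino, Dimitriou, Marchetti, Andersen. So position 1.

1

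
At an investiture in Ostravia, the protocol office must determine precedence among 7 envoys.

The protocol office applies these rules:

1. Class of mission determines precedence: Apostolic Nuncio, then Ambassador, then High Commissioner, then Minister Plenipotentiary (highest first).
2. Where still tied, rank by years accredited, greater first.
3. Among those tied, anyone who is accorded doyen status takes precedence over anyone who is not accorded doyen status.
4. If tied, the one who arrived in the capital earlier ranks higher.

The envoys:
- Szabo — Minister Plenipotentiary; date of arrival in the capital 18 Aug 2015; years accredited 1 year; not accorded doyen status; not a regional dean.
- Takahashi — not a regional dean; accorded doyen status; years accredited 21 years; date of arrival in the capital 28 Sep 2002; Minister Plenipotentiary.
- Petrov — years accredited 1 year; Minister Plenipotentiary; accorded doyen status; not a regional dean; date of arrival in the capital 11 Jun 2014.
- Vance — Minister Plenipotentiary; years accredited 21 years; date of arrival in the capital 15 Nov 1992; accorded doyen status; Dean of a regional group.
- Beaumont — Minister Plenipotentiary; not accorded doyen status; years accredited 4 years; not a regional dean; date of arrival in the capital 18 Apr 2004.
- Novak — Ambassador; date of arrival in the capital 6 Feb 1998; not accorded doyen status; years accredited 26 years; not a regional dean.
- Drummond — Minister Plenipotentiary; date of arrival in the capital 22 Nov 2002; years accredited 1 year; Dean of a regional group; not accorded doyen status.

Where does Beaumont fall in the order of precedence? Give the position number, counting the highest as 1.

4

By class of mission: Novak (Ambassador); then Vance, Takahashi, Beaumont, Petrov, Drummond and Szabo (Minister Plenipotentiary).
Among Vance, Takahashi, Beaumont, Petrov, Drummond and Szabo, by years accredited (higher first): Vance and Takahashi (21 years) before Beaumont (4 years) before Petrov, Drummond and Szabo (1 year).
Vance and Takahashi are each accorded doyen status, so the next rule applies.
Among Vance and Takahashi, by date of arrival in the capital (earlier first): Vance (15 Nov 1992) before Takahashi (28 Sep 2002).
Among Petrov, Drummond and Szabo, accorded doyen status before not accorded doyen status: Petrov (accorded doyen status) before Drummond and Szabo (not accorded doyen status).
Among Drummond and Szabo, by date of arrival in the capital (earlier first): Drummond (22 Nov 2002) before Szabo (18 Aug 2015).
Order: Novak, Vance, Takahashi, Beaumont, Petrov, Drummond, Szabo. So position 4.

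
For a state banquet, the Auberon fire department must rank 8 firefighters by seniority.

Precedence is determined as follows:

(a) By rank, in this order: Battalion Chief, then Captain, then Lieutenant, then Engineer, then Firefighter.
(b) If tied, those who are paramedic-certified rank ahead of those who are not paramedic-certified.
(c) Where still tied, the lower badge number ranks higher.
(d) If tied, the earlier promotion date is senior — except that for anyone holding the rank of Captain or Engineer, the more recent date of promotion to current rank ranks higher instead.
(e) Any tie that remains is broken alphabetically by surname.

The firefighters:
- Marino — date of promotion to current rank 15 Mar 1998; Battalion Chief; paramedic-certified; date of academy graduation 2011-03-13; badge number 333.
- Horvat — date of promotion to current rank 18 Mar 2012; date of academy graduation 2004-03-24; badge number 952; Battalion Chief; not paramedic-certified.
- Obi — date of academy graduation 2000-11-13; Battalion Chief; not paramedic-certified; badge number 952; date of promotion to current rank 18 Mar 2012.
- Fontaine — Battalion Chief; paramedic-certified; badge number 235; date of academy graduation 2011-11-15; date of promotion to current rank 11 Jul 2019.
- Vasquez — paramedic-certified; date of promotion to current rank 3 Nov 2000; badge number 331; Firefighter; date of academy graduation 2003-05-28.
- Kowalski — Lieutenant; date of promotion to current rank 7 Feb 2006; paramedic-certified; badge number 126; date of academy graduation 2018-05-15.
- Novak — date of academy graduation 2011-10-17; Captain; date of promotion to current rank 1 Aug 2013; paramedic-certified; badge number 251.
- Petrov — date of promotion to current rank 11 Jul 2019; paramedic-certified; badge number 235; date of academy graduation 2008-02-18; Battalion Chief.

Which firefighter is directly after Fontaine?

Petrov

By rank: Fontaine, Petrov, Marino, Horvat and Obi (Battalion Chief); then Novak (Captain); then Kowalski (Lieutenant); then Vasquez (Firefighter).
Among Fontaine, Petrov, Marino, Horvat and Obi, paramedic-certified before not paramedic-certified: Fontaine, Petrov and Marino (paramedic-certified) before Horvat and Obi (not paramedic-certified).
Among Fontaine, Petrov and Marino, by badge number (lower first): Fontaine and Petrov (235) before Marino (333).
Fontaine and Petrov both have date of promotion to current rank 11 Jul 2019, so the next rule applies.
Among Fontaine and Petrov, alphabetically by surname: Fontaine before Petrov.
Horvat and Obi both have badge number 952, so the next rule applies.
Horvat and Obi both have date of promotion to current rank 18 Mar 2012, so the next rule applies.
Among Horvat and Obi, alphabetically by surname: Horvat before Obi.
Order: Fontaine, Petrov, Marino, Horvat, Obi, Novak, Kowalski, Vasquez.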